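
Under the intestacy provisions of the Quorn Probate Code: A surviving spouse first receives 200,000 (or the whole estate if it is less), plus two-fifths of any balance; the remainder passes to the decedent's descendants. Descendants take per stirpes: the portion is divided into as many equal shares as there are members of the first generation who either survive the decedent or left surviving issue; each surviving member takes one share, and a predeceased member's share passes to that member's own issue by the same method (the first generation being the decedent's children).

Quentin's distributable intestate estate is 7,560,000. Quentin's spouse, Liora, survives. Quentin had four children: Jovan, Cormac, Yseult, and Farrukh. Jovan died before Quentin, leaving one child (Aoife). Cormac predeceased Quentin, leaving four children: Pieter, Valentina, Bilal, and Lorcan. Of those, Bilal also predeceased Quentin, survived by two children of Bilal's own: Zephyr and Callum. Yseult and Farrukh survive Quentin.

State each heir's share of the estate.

Liora: 3,144,000; Aoife: 1,104,000; Pieter: 276,000; Valentina: 276,000; Zephyr: 138,000; Callum: 138,000; Lorcan: 276,000; Yseult: 1,104,000; Farrukh: 1,104,000

Liora first takes 200,000, leaving a balance of 7,360,000. Liora then takes two-fifths of the balance (2,944,000), for a total of 3,144,000. The remaining 4,416,000 passes to the descendants.
The descendants' portion (4,416,000) is divided into 4 shares of 1,104,000: Yseult and Farrukh each take 1,104,000; Jovan's 1,104,000 share passes to Jovan's issue; Cormac's 1,104,000 share passes to Cormac's issue.
Jovan's share (1,104,000) passes entirely to Aoife.
Cormac's share (1,104,000) is divided into 4 shares of 276,000: Pieter, Valentina, and Lorcan each take 276,000; Bilal's 276,000 share passes to Bilal's issue.
Bilal's share (276,000) is divided into 2 shares of 138,000: Zephyr and Callum each take 138,000.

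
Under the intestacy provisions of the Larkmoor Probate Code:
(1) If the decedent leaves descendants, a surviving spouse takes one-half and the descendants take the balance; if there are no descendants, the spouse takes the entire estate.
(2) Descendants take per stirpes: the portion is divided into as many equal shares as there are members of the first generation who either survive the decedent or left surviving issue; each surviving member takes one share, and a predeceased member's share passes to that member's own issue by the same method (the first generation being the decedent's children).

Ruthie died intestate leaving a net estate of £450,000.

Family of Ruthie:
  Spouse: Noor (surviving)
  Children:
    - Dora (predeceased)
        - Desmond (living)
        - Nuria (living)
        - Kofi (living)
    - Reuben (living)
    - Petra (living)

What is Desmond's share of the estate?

Noor takes one-half of £450,000 = £225,000. The remaining £225,000 passes to the descendants.
The descendants' portion (£225,000) is divided into 3 shares of £75,000: Reuben and Petra each take £75,000; Dora's £75,000 share passes to Dora's issue.
Dora's share (£75,000) is divided into 3 shares of £25,000: Desmond, Nuria, and Kofi each take £25,000.

Desmond receives £25,000.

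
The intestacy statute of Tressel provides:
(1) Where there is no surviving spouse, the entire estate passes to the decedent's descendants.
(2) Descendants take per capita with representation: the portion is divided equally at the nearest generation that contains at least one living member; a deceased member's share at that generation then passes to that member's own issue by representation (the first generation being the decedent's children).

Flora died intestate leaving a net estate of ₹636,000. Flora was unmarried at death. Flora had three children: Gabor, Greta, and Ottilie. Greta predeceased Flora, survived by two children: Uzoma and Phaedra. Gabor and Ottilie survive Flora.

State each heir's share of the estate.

The entire ₹636,000 passes to the descendants.
That amount (₹636,000) is divided into 3 shares of ₹212,000: Gabor and Ottilie each take ₹212,000; Greta's ₹212,000 share passes to Greta's issue.
Greta's share (₹212,000) is divided into 2 shares of ₹106,000: Uzoma and Phaedra each take ₹106,000.

Gabor: ₹212,000; Uzoma: ₹106,000; Phaedra: ₹106,000; Ottilie: ₹212,000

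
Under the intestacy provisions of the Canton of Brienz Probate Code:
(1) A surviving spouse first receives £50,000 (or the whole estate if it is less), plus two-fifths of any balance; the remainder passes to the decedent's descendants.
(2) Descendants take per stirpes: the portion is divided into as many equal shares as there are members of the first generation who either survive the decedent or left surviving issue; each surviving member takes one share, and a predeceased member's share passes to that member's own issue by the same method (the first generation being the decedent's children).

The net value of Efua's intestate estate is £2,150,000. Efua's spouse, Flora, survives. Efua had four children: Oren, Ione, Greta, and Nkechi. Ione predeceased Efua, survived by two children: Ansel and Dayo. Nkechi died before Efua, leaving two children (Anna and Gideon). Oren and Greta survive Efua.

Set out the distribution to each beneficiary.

Flora first takes £50,000, leaving a balance of £2,100,000. Flora then takes two-fifths of the balance (£840,000), for a total of £890,000. The remaining £1,260,000 passes to the descendants.
The descendants' portion (£1,260,000) is divided into 4 shares of £315,000: Oren and Greta each take £315,000; Ione's £315,000 share passes to Ione's issue; Nkechi's £315,000 share passes to Nkechi's issue.
Ione's share (£315,000) is divided into 2 shares of £157,500: Ansel and Dayo each take £157,500.
Nkechi's share (£315,000) is divided into 2 shares of £157,500: Anna and Gideon each take £157,500.

Flora: £890,000; Oren: £315,000; Ansel: £157,500; Dayo: £157,500; Greta: £315,000; Anna: £157,500; Gideon: £157,500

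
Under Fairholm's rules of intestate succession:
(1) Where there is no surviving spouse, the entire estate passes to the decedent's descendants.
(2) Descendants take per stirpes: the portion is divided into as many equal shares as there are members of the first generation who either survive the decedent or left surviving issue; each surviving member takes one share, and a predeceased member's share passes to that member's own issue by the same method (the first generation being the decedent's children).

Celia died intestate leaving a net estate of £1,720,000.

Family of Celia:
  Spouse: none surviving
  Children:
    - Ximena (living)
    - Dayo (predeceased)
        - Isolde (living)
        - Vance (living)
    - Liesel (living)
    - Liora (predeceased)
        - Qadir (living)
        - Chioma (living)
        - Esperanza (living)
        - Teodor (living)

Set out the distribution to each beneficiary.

Ximena: £430,000; Isolde: £215,000; Vance: £215,000; Liesel: £430,000; Qadir: £107,500; Chioma: £107,500; Esperanza: £107,500; Teodor: £107,500

The entire £1,720,000 passes to the descendants.
That amount (£1,720,000) is divided into 4 shares of £430,000: Ximena and Liesel each take £430,000; Dayo's £430,000 share passes to Dayo's issue; Liora's £430,000 share passes to Liora's issue.
Dayo's share (£430,000) is divided into 2 shares of £215,000: Isolde and Vance each take £215,000.
Liora's share (£430,000) is divided into 4 shares of £107,500: Qadir, Chioma, Esperanza, and Teodor each take £107,500.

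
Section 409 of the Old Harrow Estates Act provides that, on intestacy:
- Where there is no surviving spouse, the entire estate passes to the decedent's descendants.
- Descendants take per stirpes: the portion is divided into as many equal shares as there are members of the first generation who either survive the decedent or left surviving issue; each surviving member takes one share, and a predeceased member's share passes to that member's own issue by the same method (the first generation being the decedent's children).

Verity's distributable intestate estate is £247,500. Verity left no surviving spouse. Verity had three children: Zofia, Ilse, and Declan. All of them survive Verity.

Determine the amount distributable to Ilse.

Ilse receives £82,500.

The entire £247,500 passes to the descendants.
That amount (£247,500) is divided into 3 shares of £82,500: Zofia, Ilse, and Declan each take £82,500.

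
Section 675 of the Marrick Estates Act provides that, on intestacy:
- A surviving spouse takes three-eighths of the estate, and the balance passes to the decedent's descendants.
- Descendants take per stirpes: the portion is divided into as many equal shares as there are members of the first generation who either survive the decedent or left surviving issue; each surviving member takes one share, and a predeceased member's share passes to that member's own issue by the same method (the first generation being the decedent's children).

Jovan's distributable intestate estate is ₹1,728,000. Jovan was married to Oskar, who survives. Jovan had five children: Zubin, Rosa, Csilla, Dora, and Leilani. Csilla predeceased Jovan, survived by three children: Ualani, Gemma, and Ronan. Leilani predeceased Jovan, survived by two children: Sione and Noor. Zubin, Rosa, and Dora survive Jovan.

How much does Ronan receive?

Ronan receives ₹72,000.

Oskar takes three-eighths of ₹1,728,000 = ₹648,000. The remaining ₹1,080,000 passes to the descendants.
The descendants' portion (₹1,080,000) is divided into 5 shares of ₹216,000: Zubin, Rosa, and Dora each take ₹216,000; Csilla's ₹216,000 share passes to Csilla's issue; Leilani's ₹216,000 share passes to Leilani's issue.
Csilla's share (₹216,000) is divided into 3 shares of ₹72,000: Ualani, Gemma, and Ronan each take ₹72,000.
Leilani's share (₹216,000) is divided into 2 shares of ₹108,000: Sione and Noor each take ₹108,000.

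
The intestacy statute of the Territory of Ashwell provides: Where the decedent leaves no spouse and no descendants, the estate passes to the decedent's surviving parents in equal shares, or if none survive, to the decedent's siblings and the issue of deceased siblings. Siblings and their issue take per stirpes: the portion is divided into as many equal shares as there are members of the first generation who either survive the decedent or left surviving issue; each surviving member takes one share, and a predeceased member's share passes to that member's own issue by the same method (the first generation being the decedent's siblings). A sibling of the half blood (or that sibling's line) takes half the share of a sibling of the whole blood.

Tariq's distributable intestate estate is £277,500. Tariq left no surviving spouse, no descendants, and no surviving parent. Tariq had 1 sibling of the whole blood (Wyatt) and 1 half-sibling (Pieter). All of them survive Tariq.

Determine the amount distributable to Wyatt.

Wyatt receives £185,000.

The entire £277,500 passes to the siblings and their issue.
Counting each half-blood sibling's line as half a unit, there are 3/2 units in £277,500, so one unit is £185,000. Whole-blood lines (Wyatt) take £185,000 each; half-blood lines (Pieter) take £92,500 each.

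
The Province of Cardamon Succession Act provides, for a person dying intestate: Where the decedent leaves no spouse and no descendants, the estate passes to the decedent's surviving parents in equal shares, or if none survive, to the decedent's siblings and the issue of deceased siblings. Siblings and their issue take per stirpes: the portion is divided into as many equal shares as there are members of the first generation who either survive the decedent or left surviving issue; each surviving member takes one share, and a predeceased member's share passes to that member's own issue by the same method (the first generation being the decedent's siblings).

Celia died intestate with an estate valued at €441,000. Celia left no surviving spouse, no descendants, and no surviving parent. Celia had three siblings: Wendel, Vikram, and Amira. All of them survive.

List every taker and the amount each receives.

Wendel: €147,000; Vikram: €147,000; Amira: €147,000

The entire €441,000 passes to the siblings and their issue.
That amount (€441,000) is divided into 3 shares of €147,000: Wendel, Vikram, and Amira each take €147,000.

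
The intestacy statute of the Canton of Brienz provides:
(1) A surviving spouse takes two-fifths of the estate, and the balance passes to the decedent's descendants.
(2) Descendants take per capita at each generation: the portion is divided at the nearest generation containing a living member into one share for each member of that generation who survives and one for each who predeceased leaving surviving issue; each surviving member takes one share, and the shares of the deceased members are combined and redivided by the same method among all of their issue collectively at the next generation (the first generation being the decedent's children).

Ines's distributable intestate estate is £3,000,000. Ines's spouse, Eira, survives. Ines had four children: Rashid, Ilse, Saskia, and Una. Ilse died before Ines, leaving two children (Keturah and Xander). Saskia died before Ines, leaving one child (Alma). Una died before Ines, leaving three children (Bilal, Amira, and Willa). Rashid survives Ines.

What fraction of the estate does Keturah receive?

Eira takes two-fifths of £3,000,000 = £1,200,000. The remaining £1,800,000 passes to the descendants.
The descendants' portion (£1,800,000) is divided at the children's generation into 4 shares of £450,000. Rashid takes £450,000. The 3 shares of the deceased (Ilse, Saskia, and Una) are combined into a pool of £1,350,000.
That pool (£1,350,000) is divided at the grandchildren's generation equally among Keturah, Xander, Alma, Bilal, Amira, and Willa: £225,000 each.

Keturah receives 3/40 of the estate.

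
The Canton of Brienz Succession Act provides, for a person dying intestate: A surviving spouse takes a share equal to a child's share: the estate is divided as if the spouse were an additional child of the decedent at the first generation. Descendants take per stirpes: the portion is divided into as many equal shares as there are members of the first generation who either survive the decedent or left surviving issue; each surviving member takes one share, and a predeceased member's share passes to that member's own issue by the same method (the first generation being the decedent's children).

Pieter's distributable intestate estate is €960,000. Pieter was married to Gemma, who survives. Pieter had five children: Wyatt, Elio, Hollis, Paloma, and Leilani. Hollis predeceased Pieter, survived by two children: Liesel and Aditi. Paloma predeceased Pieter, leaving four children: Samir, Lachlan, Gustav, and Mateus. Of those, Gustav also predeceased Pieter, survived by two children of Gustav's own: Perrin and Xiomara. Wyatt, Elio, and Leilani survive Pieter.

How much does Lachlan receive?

Lachlan receives €40,000.

The spouse counts as an additional share at the children's level, so there are 6 primary shares of €160,000. Gemma takes one such share (€160,000).
The children's combined portion (€800,000) is divided into 5 shares of €160,000: Wyatt, Elio, and Leilani each take €160,000; Hollis's €160,000 share passes to Hollis's issue; Paloma's €160,000 share passes to Paloma's issue.
Hollis's share (€160,000) is divided into 2 shares of €80,000: Liesel and Aditi each take €80,000.
Paloma's share (€160,000) is divided into 4 shares of €40,000: Samir, Lachlan, and Mateus each take €40,000; Gustav's €40,000 share passes to Gustav's issue.
Gustav's share (€40,000) is divided into 2 shares of €20,000: Perrin and Xiomara each take €20,000.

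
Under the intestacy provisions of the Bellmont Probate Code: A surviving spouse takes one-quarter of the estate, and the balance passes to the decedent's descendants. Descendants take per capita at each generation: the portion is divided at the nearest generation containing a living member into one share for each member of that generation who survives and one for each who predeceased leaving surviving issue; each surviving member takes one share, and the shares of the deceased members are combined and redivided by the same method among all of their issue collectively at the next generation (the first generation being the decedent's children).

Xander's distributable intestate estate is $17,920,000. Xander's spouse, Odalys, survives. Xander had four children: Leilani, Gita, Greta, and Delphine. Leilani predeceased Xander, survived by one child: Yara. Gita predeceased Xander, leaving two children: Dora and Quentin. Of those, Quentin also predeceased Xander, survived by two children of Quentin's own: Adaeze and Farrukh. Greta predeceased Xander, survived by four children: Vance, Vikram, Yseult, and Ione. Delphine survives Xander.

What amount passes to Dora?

Dora receives $1,440,000.

Odalys takes one-quarter of $17,920,000 = $4,480,000. The remaining $13,440,000 passes to the descendants.
The descendants' portion ($13,440,000) is divided at the children's generation into 4 shares of $3,360,000. Delphine takes $3,360,000. The 3 shares of the deceased (Leilani, Gita, and Greta) are combined into a pool of $10,080,000.
That pool ($10,080,000) is divided at the grandchildren's generation into 7 shares of $1,440,000. Yara, Dora, Vance, Vikram, Yseult, and Ione each take $1,440,000. The remaining share for the deceased Quentin ($1,440,000) is carried to the next generation.
That pool ($1,440,000) is divided at the great-grandchildren's generation equally among Adaeze and Farrukh: $720,000 each.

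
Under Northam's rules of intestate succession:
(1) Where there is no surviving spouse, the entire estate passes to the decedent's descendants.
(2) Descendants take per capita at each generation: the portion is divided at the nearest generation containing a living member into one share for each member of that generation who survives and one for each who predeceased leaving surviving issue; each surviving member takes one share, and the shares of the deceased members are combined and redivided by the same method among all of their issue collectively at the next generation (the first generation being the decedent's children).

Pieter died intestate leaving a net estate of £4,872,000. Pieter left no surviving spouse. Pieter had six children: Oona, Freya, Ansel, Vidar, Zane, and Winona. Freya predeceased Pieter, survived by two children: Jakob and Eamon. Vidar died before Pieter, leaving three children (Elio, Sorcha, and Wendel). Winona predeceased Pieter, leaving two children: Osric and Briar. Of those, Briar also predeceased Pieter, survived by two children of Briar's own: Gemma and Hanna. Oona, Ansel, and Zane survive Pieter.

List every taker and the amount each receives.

Oona: £812,000; Jakob: £348,000; Eamon: £348,000; Ansel: £812,000; Elio: £348,000; Sorcha: £348,000; Wendel: £348,000; Zane: £812,000; Osric: £348,000; Gemma: £174,000; Hanna: £174,000

The entire £4,872,000 passes to the descendants.
That amount (£4,872,000) is divided at the children's generation into 6 shares of £812,000. Oona, Ansel, and Zane each take £812,000. The 3 shares of the deceased (Freya, Vidar, and Winona) are combined into a pool of £2,436,000.
That pool (£2,436,000) is divided at the grandchildren's generation into 7 shares of £348,000. Jakob, Eamon, Elio, Sorcha, Wendel, and Osric each take £348,000. The remaining share for the deceased Briar (£348,000) is carried to the next generation.
That pool (£348,000) is divided at the great-grandchildren's generation equally among Gemma and Hanna: £174,000 each.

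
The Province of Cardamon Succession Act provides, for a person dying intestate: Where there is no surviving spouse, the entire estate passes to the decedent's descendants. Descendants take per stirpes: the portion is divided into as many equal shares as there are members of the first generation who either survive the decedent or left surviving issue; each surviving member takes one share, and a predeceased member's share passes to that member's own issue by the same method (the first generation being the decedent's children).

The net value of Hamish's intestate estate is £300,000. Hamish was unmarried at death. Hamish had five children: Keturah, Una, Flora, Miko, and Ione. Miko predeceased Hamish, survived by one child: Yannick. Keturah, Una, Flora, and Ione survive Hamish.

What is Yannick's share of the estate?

The entire £300,000 passes to the descendants.
That amount (£300,000) is divided into 5 shares of £60,000: Keturah, Una, Flora, and Ione each take £60,000; Miko's £60,000 share passes to Miko's issue.
Miko's share (£60,000) passes entirely to Yannick.

Yannick receives £60,000.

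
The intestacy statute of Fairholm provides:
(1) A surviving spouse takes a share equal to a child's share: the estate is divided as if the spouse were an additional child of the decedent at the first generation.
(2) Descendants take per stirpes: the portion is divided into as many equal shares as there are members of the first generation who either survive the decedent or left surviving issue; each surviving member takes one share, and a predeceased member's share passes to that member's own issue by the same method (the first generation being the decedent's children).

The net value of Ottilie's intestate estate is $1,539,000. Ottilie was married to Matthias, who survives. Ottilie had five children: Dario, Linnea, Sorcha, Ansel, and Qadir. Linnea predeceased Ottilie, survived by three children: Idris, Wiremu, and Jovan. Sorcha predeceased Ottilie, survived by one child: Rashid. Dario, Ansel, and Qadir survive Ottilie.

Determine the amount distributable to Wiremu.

The spouse counts as an additional share at the children's level, so there are 6 primary shares of $256,500. Matthias takes one such share ($256,500).
The children's combined portion ($1,282,500) is divided into 5 shares of $256,500: Dario, Ansel, and Qadir each take $256,500; Linnea's $256,500 share passes to Linnea's issue; Sorcha's $256,500 share passes to Sorcha's issue.
Linnea's share ($256,500) is divided into 3 shares of $85,500: Idris, Wiremu, and Jovan each take $85,500.
Sorcha's share ($256,500) passes entirely to Rashid.

Wiremu receives $85,500.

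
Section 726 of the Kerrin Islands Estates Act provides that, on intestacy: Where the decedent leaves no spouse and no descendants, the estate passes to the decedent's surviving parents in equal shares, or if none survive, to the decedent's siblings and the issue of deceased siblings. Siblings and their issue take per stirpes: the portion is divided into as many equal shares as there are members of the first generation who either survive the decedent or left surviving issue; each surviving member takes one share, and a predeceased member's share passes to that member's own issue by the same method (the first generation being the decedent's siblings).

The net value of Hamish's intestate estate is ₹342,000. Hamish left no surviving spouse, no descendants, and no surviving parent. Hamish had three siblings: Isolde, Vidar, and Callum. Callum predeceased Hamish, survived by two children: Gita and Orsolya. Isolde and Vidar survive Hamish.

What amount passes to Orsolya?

Orsolya receives ₹57,000.

The entire ₹342,000 passes to the siblings and their issue.
That amount (₹342,000) is divided into 3 shares of ₹114,000: Isolde and Vidar each take ₹114,000; Callum's ₹114,000 share passes to Callum's issue.
Callum's share (₹114,000) is divided into 2 shares of ₹57,000: Gita and Orsolya each take ₹57,000.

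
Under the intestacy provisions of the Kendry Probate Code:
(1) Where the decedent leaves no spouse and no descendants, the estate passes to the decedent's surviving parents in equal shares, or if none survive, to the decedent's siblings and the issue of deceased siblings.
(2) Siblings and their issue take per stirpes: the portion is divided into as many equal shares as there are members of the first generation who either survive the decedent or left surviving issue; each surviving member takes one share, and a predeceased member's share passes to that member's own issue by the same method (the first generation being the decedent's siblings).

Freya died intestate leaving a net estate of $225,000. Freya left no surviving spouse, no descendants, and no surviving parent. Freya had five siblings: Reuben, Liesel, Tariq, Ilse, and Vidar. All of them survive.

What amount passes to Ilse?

Ilse receives $45,000.

The entire $225,000 passes to the siblings and their issue.
That amount ($225,000) is divided into 5 shares of $45,000: Reuben, Liesel, Tariq, Ilse, and Vidar each take $45,000.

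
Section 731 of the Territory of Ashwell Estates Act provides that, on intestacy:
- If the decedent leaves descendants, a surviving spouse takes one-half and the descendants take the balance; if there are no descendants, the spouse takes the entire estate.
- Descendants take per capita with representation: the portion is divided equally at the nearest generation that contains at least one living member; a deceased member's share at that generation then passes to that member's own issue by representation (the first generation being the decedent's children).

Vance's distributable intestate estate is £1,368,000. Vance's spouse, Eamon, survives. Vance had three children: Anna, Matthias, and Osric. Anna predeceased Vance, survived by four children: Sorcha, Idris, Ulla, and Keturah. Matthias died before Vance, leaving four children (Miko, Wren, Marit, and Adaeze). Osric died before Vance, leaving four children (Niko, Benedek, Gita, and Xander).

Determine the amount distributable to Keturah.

Keturah receives £57,000.

Eamon takes one-half of £1,368,000 = £684,000. The remaining £684,000 passes to the descendants.
No child survives, so the initial division is made at the grandchildren's generation.
The descendants' portion (£684,000) is divided into 12 shares of £57,000: Sorcha, Idris, Ulla, Keturah, Miko, Wren, Marit, Adaeze, Niko, Benedek, Gita, and Xander each take £57,000.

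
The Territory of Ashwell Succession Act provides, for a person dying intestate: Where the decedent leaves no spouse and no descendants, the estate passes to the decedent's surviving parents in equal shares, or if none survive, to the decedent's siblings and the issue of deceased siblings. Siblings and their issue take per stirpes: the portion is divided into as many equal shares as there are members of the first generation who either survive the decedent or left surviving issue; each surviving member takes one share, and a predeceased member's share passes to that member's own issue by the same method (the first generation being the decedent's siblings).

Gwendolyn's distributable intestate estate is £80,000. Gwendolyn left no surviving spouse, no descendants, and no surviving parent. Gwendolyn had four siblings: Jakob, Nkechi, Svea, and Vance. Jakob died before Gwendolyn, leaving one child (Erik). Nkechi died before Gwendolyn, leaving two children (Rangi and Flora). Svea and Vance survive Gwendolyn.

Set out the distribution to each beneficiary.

The entire £80,000 passes to the siblings and their issue.
That amount (£80,000) is divided into 4 shares of £20,000: Svea and Vance each take £20,000; Jakob's £20,000 share passes to Jakob's issue; Nkechi's £20,000 share passes to Nkechi's issue.
Jakob's share (£20,000) passes entirely to Erik.
Nkechi's share (£20,000) is divided into 2 shares of £10,000: Rangi and Flora each take £10,000.

Erik: £20,000; Rangi: £10,000; Flora: £10,000; Svea: £20,000; Vance: £20,000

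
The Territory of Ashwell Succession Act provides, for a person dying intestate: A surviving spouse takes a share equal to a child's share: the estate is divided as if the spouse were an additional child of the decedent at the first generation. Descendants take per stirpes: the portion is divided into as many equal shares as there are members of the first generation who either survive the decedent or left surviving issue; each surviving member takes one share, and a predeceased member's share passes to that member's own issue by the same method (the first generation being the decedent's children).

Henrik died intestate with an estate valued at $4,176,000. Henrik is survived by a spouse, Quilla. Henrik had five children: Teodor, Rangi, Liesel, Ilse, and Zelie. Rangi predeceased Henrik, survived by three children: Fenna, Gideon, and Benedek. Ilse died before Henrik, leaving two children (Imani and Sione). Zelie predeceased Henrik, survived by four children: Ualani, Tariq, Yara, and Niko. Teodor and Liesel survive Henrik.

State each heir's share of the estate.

Quilla: $696,000; Teodor: $696,000; Fenna: $232,000; Gideon: $232,000; Benedek: $232,000; Liesel: $696,000; Imani: $348,000; Sione: $348,000; Ualani: $174,000; Tariq: $174,000; Yara: $174,000; Niko: $174,000

The spouse counts as an additional share at the children's level, so there are 6 primary shares of $696,000. Quilla takes one such share ($696,000).
The children's combined portion ($3,480,000) is divided into 5 shares of $696,000: Teodor and Liesel each take $696,000; Rangi's $696,000 share passes to Rangi's issue; Ilse's $696,000 share passes to Ilse's issue; Zelie's $696,000 share passes to Zelie's issue.
Rangi's share ($696,000) is divided into 3 shares of $232,000: Fenna, Gideon, and Benedek each take $232,000.
Ilse's share ($696,000) is divided into 2 shares of $348,000: Imani and Sione each take $348,000.
Zelie's share ($696,000) is divided into 4 shares of $174,000: Ualani, Tariq, Yara, and Niko each take $174,000.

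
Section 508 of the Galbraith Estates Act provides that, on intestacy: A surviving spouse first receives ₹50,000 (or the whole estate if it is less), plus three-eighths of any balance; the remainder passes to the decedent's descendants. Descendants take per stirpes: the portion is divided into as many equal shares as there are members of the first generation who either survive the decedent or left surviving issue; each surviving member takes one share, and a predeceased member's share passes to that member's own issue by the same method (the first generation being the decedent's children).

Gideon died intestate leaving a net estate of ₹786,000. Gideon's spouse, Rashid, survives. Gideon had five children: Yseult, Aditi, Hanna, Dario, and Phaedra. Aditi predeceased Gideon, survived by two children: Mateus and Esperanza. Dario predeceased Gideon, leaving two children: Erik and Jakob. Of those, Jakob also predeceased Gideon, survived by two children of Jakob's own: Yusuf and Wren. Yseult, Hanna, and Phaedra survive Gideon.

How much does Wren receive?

Wren receives ₹23,000.

Rashid first takes ₹50,000, leaving a balance of ₹736,000. Rashid then takes three-eighths of the balance (₹276,000), for a total of ₹326,000. The remaining ₹460,000 passes to the descendants.
The descendants' portion (₹460,000) is divided into 5 shares of ₹92,000: Yseult, Hanna, and Phaedra each take ₹92,000; Aditi's ₹92,000 share passes to Aditi's issue; Dario's ₹92,000 share passes to Dario's issue.
Aditi's share (₹92,000) is divided into 2 shares of ₹46,000: Mateus and Esperanza each take ₹46,000.
Dario's share (₹92,000) is divided into 2 shares of ₹46,000: Erik takes ₹46,000; Jakob's ₹46,000 share passes to Jakob's issue.
Jakob's share (₹46,000) is divided into 2 shares of ₹23,000: Yusuf and Wren each take ₹23,000.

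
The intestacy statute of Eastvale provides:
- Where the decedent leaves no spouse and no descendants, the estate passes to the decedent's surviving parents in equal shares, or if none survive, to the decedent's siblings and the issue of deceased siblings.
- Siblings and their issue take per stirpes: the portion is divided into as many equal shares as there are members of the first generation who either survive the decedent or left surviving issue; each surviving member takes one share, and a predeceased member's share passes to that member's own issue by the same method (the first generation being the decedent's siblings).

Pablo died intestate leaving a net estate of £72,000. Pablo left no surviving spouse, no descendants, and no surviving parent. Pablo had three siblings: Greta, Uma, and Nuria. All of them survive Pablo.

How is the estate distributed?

Greta: £24,000; Uma: £24,000; Nuria: £24,000

The entire £72,000 passes to the siblings and their issue.
That amount (£72,000) is divided into 3 shares of £24,000: Greta, Uma, and Nuria each take £24,000.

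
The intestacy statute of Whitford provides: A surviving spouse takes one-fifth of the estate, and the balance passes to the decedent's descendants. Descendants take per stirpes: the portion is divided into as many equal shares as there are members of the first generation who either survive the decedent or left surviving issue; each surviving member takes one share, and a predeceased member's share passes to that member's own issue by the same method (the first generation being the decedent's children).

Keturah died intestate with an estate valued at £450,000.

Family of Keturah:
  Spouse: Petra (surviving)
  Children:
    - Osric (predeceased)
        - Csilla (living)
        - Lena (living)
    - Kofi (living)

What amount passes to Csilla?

Csilla receives £90,000.

Petra takes one-fifth of £450,000 = £90,000. The remaining £360,000 passes to the descendants.
The descendants' portion (£360,000) is divided into 2 shares of £180,000: Kofi takes £180,000; Osric's £180,000 share passes to Osric's issue.
Osric's share (£180,000) is divided into 2 shares of £90,000: Csilla and Lena each take £90,000.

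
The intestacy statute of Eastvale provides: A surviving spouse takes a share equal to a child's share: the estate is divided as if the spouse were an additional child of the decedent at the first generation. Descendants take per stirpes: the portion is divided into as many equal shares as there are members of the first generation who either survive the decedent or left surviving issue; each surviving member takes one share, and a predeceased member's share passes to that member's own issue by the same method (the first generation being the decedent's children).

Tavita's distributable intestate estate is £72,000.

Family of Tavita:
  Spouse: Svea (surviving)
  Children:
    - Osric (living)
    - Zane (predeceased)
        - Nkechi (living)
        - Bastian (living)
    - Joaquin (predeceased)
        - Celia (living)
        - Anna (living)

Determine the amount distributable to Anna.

The spouse counts as an additional share at the children's level, so there are 4 primary shares of £18,000. Svea takes one such share (£18,000).
The children's combined portion (£54,000) is divided into 3 shares of £18,000: Osric takes £18,000; Zane's £18,000 share passes to Zane's issue; Joaquin's £18,000 share passes to Joaquin's issue.
Zane's share (£18,000) is divided into 2 shares of £9,000: Nkechi and Bastian each take £9,000.
Joaquin's share (£18,000) is divided into 2 shares of £9,000: Celia and Anna each take £9,000.

Anna receives £9,000.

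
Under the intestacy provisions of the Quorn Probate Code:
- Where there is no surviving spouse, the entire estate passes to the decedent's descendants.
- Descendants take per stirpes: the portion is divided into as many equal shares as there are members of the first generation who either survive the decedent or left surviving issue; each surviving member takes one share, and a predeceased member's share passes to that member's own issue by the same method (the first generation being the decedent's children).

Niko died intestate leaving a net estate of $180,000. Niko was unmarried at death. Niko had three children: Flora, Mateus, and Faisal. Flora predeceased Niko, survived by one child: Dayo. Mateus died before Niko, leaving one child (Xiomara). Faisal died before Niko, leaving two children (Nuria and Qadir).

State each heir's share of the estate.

Dayo: $60,000; Xiomara: $60,000; Nuria: $30,000; Qadir: $30,000

The entire $180,000 passes to the descendants.
That amount ($180,000) is divided into 3 shares of $60,000: Flora's $60,000 share passes to Flora's issue; Mateus's $60,000 share passes to Mateus's issue; Faisal's $60,000 share passes to Faisal's issue.
Flora's share ($60,000) passes entirely to Dayo.
Mateus's share ($60,000) passes entirely to Xiomara.
Faisal's share ($60,000) is divided into 2 shares of $30,000: Nuria and Qadir each take $30,000.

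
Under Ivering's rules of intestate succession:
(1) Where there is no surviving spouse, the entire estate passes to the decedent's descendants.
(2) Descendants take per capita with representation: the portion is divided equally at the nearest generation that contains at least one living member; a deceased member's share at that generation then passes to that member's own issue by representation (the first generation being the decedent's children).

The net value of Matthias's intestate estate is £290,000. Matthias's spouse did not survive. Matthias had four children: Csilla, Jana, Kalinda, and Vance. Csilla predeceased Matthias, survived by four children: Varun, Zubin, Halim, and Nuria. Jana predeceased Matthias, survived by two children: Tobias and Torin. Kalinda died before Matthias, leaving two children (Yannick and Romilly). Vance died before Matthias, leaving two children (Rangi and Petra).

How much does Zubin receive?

The entire £290,000 passes to the descendants.
No child survives, so the initial division is made at the grandchildren's generation.
That amount (£290,000) is divided into 10 shares of £29,000: Varun, Zubin, Halim, Nuria, Tobias, Torin, Yannick, Romilly, Rangi, and Petra each take £29,000.

Zubin receives £29,000.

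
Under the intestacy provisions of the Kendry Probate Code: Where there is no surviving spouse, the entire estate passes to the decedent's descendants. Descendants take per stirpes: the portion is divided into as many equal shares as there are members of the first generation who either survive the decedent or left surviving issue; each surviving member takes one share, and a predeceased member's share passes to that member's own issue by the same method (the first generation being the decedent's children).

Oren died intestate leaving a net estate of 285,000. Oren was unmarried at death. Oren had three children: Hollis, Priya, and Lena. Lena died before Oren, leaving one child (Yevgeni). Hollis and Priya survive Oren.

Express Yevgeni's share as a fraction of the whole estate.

The entire 285,000 passes to the descendants.
That amount (285,000) is divided into 3 shares of 95,000: Hollis and Priya each take 95,000; Lena's 95,000 share passes to Lena's issue.
Lena's share (95,000) passes entirely to Yevgeni.

Yevgeni receives 1/3 of the estate.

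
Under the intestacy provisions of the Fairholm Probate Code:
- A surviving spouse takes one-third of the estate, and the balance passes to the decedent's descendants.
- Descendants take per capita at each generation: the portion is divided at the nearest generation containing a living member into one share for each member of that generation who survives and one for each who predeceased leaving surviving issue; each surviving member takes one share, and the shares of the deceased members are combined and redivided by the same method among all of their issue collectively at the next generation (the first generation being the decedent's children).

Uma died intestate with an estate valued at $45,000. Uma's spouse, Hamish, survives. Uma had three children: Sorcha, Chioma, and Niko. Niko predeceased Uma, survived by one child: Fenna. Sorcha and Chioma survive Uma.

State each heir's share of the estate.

Hamish: $15,000; Sorcha: $10,000; Chioma: $10,000; Fenna: $10,000

Hamish takes one-third of $45,000 = $15,000. The remaining $30,000 passes to the descendants.
The descendants' portion ($30,000) is divided at the children's generation into 3 shares of $10,000. Sorcha and Chioma each take $10,000. The remaining share for the deceased Niko ($10,000) is carried to the next generation.
That pool ($10,000) passes entirely to Fenna, the sole taker at the grandchildren's generation.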